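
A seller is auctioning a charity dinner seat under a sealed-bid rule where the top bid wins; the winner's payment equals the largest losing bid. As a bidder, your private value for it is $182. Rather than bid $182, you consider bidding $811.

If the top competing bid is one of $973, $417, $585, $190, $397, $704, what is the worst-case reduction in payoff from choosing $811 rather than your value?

$973: same outcome either way → loss $0.
$417: truthful gives $0, deviation gives −$235 → loss $235.
$585: truthful gives $0, deviation gives −$403 → loss $403.
$190: truthful gives $0, deviation gives −$8 → loss $8.
$397: truthful gives $0, deviation gives −$215 → loss $215.
$704: truthful gives $0, deviation gives −$522 → loss $522.
Maximum loss: $522.

$522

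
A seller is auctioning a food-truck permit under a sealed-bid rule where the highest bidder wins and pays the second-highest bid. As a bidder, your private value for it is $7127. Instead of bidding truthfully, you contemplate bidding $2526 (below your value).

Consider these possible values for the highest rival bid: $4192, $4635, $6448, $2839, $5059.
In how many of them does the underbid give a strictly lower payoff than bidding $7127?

5

The deviation hurts exactly when the highest competing bid lies strictly between $2526 and $7127 — underbidding then forfeits a profitable win.
$4192: inside the interval → strictly worse (loss $2935).
$4635: inside the interval → strictly worse (loss $2492).
$6448: inside the interval → strictly worse (loss $679).
$2839: inside the interval → strictly worse (loss $4288).
$5059: inside the interval → strictly worse (loss $2068).
Count: 5.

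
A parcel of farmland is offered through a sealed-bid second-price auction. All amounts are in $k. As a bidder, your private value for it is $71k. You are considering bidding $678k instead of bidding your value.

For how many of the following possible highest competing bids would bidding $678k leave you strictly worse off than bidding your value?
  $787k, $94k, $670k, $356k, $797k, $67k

3

The deviation hurts exactly when the highest competing bid lies strictly between $71k and $678k — overbidding then wins at a price above your value.
$787k: above both → same outcome either way.
$94k: inside the interval → strictly worse (loss $23k).
$670k: inside the interval → strictly worse (loss $599k).
$356k: inside the interval → strictly worse (loss $285k).
$797k: above both → same outcome either way.
$67k: below both → same outcome either way.
Count: 3.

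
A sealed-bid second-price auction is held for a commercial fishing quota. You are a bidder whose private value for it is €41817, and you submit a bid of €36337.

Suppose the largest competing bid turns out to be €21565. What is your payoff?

Your bid €36337 exceeds the highest competing bid €21565, so you win.
In a second-price auction the winner pays the second-highest bid, €21565.
Payoff = value − price = €41817 − €21565 = €20252.

€20252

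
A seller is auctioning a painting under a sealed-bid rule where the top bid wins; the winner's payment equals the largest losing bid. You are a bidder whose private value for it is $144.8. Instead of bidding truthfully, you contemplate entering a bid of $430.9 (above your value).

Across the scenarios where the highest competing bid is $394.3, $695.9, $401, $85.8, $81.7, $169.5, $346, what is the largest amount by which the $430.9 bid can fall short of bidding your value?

$256.2

$394.3: truthful gives $0, deviation gives −$249.5 → loss $249.5.
$695.9: same outcome either way → loss $0.
$401: truthful gives $0, deviation gives −$256.2 → loss $256.2.
$85.8: same outcome either way → loss $0.
$81.7: same outcome either way → loss $0.
$169.5: truthful gives $0, deviation gives −$24.7 → loss $24.7.
$346: truthful gives $0, deviation gives −$201.2 → loss $201.2.
Maximum loss: $256.2.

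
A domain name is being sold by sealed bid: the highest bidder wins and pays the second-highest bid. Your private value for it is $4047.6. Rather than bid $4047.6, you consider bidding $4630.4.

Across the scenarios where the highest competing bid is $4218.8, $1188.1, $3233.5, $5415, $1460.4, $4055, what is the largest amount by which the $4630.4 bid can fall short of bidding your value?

$4218.8: truthful gives $0, deviation gives −$171.2 → loss $171.2.
$1188.1: same outcome either way → loss $0.
$3233.5: same outcome either way → loss $0.
$5415: same outcome either way → loss $0.
$1460.4: same outcome either way → loss $0.
$4055: truthful gives $0, deviation gives −$7.4 → loss $7.4.
Maximum loss: $171.2.

$171.2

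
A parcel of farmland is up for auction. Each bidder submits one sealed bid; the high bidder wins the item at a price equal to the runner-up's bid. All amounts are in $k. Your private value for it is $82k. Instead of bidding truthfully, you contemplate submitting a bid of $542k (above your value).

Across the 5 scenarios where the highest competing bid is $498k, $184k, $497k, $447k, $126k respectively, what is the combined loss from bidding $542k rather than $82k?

$1342k

The deviation costs you only when the competing bid falls strictly between $82k and $542k; elsewhere both bids give the same outcome.
$498k: truthful payoff $0k, deviation payoff −$416k → loss $416k.
$184k: truthful payoff $0k, deviation payoff −$102k → loss $102k.
$497k: truthful payoff $0k, deviation payoff −$415k → loss $415k.
$447k: truthful payoff $0k, deviation payoff −$365k → loss $365k.
$126k: truthful payoff $0k, deviation payoff −$44k → loss $44k.
Total loss = $416k + $102k + $415k + $365k + $44k = $1342k.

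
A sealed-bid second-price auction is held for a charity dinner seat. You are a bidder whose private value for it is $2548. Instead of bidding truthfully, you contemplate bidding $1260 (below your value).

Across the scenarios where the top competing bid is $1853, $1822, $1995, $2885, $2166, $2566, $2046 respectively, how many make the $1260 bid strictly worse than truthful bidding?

5

The deviation hurts exactly when the highest competing bid lies strictly between $1260 and $2548 — underbidding then forfeits a profitable win.
$1853: inside the interval → strictly worse (loss $695).
$1822: inside the interval → strictly worse (loss $726).
$1995: inside the interval → strictly worse (loss $553).
$2885: above both → same outcome either way.
$2166: inside the interval → strictly worse (loss $382).
$2566: above both → same outcome either way.
$2046: inside the interval → strictly worse (loss $502).
Count: 5.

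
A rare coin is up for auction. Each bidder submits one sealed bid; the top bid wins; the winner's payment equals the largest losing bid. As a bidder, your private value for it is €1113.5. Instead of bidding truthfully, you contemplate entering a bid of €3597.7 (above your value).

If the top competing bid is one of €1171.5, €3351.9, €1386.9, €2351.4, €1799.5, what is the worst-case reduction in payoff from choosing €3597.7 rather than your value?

€1171.5: truthful gives €0, deviation gives −€58 → loss €58.
€3351.9: truthful gives €0, deviation gives −€2238.4 → loss €2238.4.
€1386.9: truthful gives €0, deviation gives −€273.4 → loss €273.4.
€2351.4: truthful gives €0, deviation gives −€1237.9 → loss €1237.9.
€1799.5: truthful gives €0, deviation gives −€686 → loss €686.
Maximum loss: €2238.4.

€2238.4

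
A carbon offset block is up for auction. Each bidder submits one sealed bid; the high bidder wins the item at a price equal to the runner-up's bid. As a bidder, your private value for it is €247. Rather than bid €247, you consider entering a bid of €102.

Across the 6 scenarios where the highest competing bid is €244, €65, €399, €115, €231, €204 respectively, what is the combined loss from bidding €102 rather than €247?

The deviation costs you only when the competing bid falls strictly between €102 and €247; elsewhere both bids give the same outcome.
€244: truthful payoff €3, deviation payoff €0 → loss €3.
€65: outcomes coincide → loss €0.
€399: outcomes coincide → loss €0.
€115: truthful payoff €132, deviation payoff €0 → loss €132.
€231: truthful payoff €16, deviation payoff €0 → loss €16.
€204: truthful payoff €43, deviation payoff €0 → loss €43.
Total loss = €3 + €132 + €16 + €43 = €194.

€194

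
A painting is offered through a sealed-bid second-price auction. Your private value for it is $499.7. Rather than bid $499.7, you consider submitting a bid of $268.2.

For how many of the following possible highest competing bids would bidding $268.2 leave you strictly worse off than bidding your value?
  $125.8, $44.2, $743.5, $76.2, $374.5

1

The deviation hurts exactly when the highest competing bid lies strictly between $268.2 and $499.7 — underbidding then forfeits a profitable win.
$125.8: below both → same outcome either way.
$44.2: below both → same outcome either way.
$743.5: above both → same outcome either way.
$76.2: below both → same outcome either way.
$374.5: inside the interval → strictly worse (loss $125.2).
Count: 1.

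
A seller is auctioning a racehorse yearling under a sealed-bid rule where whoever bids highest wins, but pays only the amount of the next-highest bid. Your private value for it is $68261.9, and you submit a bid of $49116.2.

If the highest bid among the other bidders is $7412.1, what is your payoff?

Your bid $49116.2 exceeds the highest competing bid $7412.1, so you win.
In a second-price auction the winner pays the second-highest bid, $7412.1.
Payoff = value − price = $68261.9 − $7412.1 = $60849.8.

$60849.8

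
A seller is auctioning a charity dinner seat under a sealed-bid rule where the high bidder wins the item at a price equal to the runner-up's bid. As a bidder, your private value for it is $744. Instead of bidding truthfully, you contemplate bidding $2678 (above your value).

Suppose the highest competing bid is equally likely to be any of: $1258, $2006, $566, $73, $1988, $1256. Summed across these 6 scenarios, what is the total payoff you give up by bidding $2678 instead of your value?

$3532

The deviation costs you only when the competing bid falls strictly between $744 and $2678; elsewhere both bids give the same outcome.
$1258: truthful payoff $0, deviation payoff −$514 → loss $514.
$2006: truthful payoff $0, deviation payoff −$1262 → loss $1262.
$566: outcomes coincide → loss $0.
$73: outcomes coincide → loss $0.
$1988: truthful payoff $0, deviation payoff −$1244 → loss $1244.
$1256: truthful payoff $0, deviation payoff −$512 → loss $512.
Total loss = $514 + $1262 + $1244 + $512 = $3532.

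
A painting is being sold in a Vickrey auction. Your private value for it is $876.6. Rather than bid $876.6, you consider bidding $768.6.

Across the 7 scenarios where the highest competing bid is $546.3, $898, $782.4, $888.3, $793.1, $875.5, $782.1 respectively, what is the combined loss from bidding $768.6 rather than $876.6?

The deviation costs you only when the competing bid falls strictly between $768.6 and $876.6; elsewhere both bids give the same outcome.
$546.3: outcomes coincide → loss $0.
$898: outcomes coincide → loss $0.
$782.4: truthful payoff $94.2, deviation payoff $0 → loss $94.2.
$888.3: outcomes coincide → loss $0.
$793.1: truthful payoff $83.5, deviation payoff $0 → loss $83.5.
$875.5: truthful payoff $1.1, deviation payoff $0 → loss $1.1.
$782.1: truthful payoff $94.5, deviation payoff $0 → loss $94.5.
Total loss = $94.2 + $83.5 + $1.1 + $94.5 = $273.3.

$273.3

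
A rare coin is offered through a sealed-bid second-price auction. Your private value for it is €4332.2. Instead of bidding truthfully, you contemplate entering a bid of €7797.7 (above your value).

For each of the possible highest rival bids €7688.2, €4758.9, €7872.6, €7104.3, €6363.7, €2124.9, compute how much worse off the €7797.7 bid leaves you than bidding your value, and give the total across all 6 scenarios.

€8586.3

The deviation costs you only when the competing bid falls strictly between €4332.2 and €7797.7; elsewhere both bids give the same outcome.
€7688.2: truthful payoff €0, deviation payoff −€3356 → loss €3356.
€4758.9: truthful payoff €0, deviation payoff −€426.7 → loss €426.7.
€7872.6: outcomes coincide → loss €0.
€7104.3: truthful payoff €0, deviation payoff −€2772.1 → loss €2772.1.
€6363.7: truthful payoff €0, deviation payoff −€2031.5 → loss €2031.5.
€2124.9: outcomes coincide → loss €0.
Total loss = €3356 + €426.7 + €2772.1 + €2031.5 = €8586.3.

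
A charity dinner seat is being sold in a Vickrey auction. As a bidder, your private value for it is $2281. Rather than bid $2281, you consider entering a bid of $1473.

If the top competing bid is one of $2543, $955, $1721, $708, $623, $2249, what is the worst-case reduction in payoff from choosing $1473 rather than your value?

$2543: same outcome either way → loss $0.
$955: same outcome either way → loss $0.
$1721: truthful gives $560, deviation gives $0 → loss $560.
$708: same outcome either way → loss $0.
$623: same outcome either way → loss $0.
$2249: truthful gives $32, deviation gives $0 → loss $32.
Maximum loss: $560.

$560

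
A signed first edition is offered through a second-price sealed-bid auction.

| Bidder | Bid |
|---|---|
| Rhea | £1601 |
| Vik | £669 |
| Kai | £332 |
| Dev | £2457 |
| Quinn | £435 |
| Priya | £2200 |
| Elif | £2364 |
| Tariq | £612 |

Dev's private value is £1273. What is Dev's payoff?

−£1091

Highest bid: Dev at £2457, so Dev wins.
Second-highest bid: Elif at £2364 — that is the price the winner pays.
Dev's payoff = value − price = £1273 − £2364 = −£1091.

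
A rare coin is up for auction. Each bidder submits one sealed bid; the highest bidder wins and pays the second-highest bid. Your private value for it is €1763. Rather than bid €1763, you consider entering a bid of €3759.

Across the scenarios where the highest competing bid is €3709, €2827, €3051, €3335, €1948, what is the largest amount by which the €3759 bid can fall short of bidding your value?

€1946

€3709: truthful gives €0, deviation gives −€1946 → loss €1946.
€2827: truthful gives €0, deviation gives −€1064 → loss €1064.
€3051: truthful gives €0, deviation gives −€1288 → loss €1288.
€3335: truthful gives €0, deviation gives −€1572 → loss €1572.
€1948: truthful gives €0, deviation gives −€185 → loss €185.
Maximum loss: €1946.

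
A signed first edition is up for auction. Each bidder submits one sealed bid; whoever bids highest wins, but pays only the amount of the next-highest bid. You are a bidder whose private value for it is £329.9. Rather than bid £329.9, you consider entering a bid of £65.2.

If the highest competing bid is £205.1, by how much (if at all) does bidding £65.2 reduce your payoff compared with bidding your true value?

Bidding your value £329.9: you win (since £329.9 > £205.1) and pay £205.1. Payoff £124.8.
Bidding £65.2: you lose. Payoff £0.
The competing bid £205.1 lies between your shaded bid and your value, so underbidding forfeits an item you could have won at a profitable price.
Loss from deviating = £124.8 − (£0) = £124.8.

£124.8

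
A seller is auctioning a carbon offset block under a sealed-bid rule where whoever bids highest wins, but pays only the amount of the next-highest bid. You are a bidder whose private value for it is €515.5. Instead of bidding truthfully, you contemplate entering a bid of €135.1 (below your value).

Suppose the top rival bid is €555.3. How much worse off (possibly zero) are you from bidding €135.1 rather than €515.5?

€0

Bidding your value €515.5: you lose (since €515.5 < €555.3). Payoff €0.
Bidding €135.1: you lose. Payoff €0.
Difference = €0 − €0 = €0; both bids lead to the same outcome because the competing bid is above both your value and your alternative bid.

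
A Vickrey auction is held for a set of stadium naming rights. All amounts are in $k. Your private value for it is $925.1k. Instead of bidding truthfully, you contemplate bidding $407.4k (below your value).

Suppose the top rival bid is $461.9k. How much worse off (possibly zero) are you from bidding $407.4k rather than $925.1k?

Bidding your value $925.1k: you win (since $925.1k > $461.9k) and pay $461.9k. Payoff $463.2k.
Bidding $407.4k: you lose. Payoff $0k.
The competing bid $461.9k lies between your shaded bid and your value, so underbidding forfeits an item you could have won at a profitable price.
Loss from deviating = $463.2k − ($0k) = $463.2k.

$463.2k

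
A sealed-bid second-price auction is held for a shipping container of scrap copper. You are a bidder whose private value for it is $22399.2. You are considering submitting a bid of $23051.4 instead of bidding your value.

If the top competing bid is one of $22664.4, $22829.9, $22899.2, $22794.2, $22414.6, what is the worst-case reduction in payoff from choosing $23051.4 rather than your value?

$500

$22664.4: truthful gives $0, deviation gives −$265.2 → loss $265.2.
$22829.9: truthful gives $0, deviation gives −$430.7 → loss $430.7.
$22899.2: truthful gives $0, deviation gives −$500 → loss $500.
$22794.2: truthful gives $0, deviation gives −$395 → loss $395.
$22414.6: truthful gives $0, deviation gives −$15.4 → loss $15.4.
Maximum loss: $500.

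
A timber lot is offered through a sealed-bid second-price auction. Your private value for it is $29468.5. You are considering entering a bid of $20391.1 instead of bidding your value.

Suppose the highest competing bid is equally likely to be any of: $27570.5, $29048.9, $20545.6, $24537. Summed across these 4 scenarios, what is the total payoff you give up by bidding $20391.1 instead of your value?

$16172

The deviation costs you only when the competing bid falls strictly between $20391.1 and $29468.5; elsewhere both bids give the same outcome.
$27570.5: truthful payoff $1898, deviation payoff $0 → loss $1898.
$29048.9: truthful payoff $419.6, deviation payoff $0 → loss $419.6.
$20545.6: truthful payoff $8922.9, deviation payoff $0 → loss $8922.9.
$24537: truthful payoff $4931.5, deviation payoff $0 → loss $4931.5.
Total loss = $1898 + $419.6 + $8922.9 + $4931.5 = $16172.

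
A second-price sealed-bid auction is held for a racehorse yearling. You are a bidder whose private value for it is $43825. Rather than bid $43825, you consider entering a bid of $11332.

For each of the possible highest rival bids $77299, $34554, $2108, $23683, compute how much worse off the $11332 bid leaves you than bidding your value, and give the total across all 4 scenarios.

$29413

The deviation costs you only when the competing bid falls strictly between $11332 and $43825; elsewhere both bids give the same outcome.
$77299: outcomes coincide → loss $0.
$34554: truthful payoff $9271, deviation payoff $0 → loss $9271.
$2108: outcomes coincide → loss $0.
$23683: truthful payoff $20142, deviation payoff $0 → loss $20142.
Total loss = $9271 + $20142 = $29413.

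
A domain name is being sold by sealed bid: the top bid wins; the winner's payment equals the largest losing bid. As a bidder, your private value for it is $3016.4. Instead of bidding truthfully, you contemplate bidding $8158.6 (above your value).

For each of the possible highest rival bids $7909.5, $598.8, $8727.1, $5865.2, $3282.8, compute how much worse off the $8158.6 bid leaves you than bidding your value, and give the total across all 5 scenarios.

The deviation costs you only when the competing bid falls strictly between $3016.4 and $8158.6; elsewhere both bids give the same outcome.
$7909.5: truthful payoff $0, deviation payoff −$4893.1 → loss $4893.1.
$598.8: outcomes coincide → loss $0.
$8727.1: outcomes coincide → loss $0.
$5865.2: truthful payoff $0, deviation payoff −$2848.8 → loss $2848.8.
$3282.8: truthful payoff $0, deviation payoff −$266.4 → loss $266.4.
Total loss = $4893.1 + $2848.8 + $266.4 = $8008.3.

$8008.3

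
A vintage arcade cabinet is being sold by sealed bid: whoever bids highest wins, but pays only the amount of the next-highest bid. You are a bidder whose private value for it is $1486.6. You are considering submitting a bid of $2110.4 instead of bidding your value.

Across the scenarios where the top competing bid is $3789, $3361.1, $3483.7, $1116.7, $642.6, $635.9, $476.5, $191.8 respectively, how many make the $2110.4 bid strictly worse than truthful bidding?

The deviation hurts exactly when the highest competing bid lies strictly between $1486.6 and $2110.4 — overbidding then wins at a price above your value.
$3789: above both → same outcome either way.
$3361.1: above both → same outcome either way.
$3483.7: above both → same outcome either way.
$1116.7: below both → same outcome either way.
$642.6: below both → same outcome either way.
$635.9: below both → same outcome either way.
$476.5: below both → same outcome either way.
$191.8: below both → same outcome either way.
Count: 0.

0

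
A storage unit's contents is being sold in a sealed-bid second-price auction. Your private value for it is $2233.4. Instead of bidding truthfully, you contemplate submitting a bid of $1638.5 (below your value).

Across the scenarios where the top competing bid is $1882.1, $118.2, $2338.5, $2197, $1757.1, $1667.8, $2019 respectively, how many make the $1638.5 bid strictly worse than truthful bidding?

5

The deviation hurts exactly when the highest competing bid lies strictly between $1638.5 and $2233.4 — underbidding then forfeits a profitable win.
$1882.1: inside the interval → strictly worse (loss $351.3).
$118.2: below both → same outcome either way.
$2338.5: above both → same outcome either way.
$2197: inside the interval → strictly worse (loss $36.4).
$1757.1: inside the interval → strictly worse (loss $476.3).
$1667.8: inside the interval → strictly worse (loss $565.6).
$2019: inside the interval → strictly worse (loss $214.4).
Count: 5.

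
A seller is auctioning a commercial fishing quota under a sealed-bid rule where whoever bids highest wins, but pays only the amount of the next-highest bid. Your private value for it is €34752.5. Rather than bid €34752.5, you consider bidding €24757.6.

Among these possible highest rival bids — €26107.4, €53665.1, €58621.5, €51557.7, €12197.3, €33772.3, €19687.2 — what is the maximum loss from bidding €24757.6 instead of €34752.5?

€8645.1

€26107.4: truthful gives €8645.1, deviation gives €0 → loss €8645.1.
€53665.1: same outcome either way → loss €0.
€58621.5: same outcome either way → loss €0.
€51557.7: same outcome either way → loss €0.
€12197.3: same outcome either way → loss €0.
€33772.3: truthful gives €980.2, deviation gives €0 → loss €980.2.
€19687.2: same outcome either way → loss €0.
Maximum loss: €8645.1.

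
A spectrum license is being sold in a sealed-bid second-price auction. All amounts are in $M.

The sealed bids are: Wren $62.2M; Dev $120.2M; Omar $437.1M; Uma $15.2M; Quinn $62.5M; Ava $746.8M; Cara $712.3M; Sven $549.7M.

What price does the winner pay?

Highest bid: Ava at $746.8M, so Ava wins.
Second-highest bid: Cara at $712.3M — that is the price the winner pays.

$712.3M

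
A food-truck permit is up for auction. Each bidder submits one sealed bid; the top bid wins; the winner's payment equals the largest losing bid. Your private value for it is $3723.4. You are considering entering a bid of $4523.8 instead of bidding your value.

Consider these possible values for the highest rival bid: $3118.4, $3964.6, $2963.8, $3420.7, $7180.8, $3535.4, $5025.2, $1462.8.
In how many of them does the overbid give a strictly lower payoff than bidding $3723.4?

The deviation hurts exactly when the highest competing bid lies strictly between $3723.4 and $4523.8 — overbidding then wins at a price above your value.
$3118.4: below both → same outcome either way.
$3964.6: inside the interval → strictly worse (loss $241.2).
$2963.8: below both → same outcome either way.
$3420.7: below both → same outcome either way.
$7180.8: above both → same outcome either way.
$3535.4: below both → same outcome either way.
$5025.2: above both → same outcome either way.
$1462.8: below both → same outcome either way.
Count: 1.

1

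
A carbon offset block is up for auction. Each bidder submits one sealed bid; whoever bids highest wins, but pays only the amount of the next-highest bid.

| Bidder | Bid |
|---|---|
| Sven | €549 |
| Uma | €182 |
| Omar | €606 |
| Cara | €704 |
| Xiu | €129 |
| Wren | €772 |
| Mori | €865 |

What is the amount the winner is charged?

Highest bid: Mori at €865, so Mori wins.
Second-highest bid: Wren at €772 — that is the price the winner pays.

€772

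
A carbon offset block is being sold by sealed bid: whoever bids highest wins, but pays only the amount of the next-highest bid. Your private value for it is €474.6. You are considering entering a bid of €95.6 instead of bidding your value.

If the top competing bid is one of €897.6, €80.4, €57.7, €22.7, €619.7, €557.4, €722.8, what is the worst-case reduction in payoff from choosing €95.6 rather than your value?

€0

€897.6: same outcome either way → loss €0.
€80.4: same outcome either way → loss €0.
€57.7: same outcome either way → loss €0.
€22.7: same outcome either way → loss €0.
€619.7: same outcome either way → loss €0.
€557.4: same outcome either way → loss €0.
€722.8: same outcome either way → loss €0.
Maximum loss: €0.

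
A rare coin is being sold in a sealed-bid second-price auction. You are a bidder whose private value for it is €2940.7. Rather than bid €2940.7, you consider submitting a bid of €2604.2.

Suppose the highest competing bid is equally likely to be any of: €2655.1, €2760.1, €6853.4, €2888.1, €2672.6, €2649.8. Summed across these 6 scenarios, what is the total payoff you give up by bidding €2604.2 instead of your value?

The deviation costs you only when the competing bid falls strictly between €2604.2 and €2940.7; elsewhere both bids give the same outcome.
€2655.1: truthful payoff €285.6, deviation payoff €0 → loss €285.6.
€2760.1: truthful payoff €180.6, deviation payoff €0 → loss €180.6.
€6853.4: outcomes coincide → loss €0.
€2888.1: truthful payoff €52.6, deviation payoff €0 → loss €52.6.
€2672.6: truthful payoff €268.1, deviation payoff €0 → loss €268.1.
€2649.8: truthful payoff €290.9, deviation payoff €0 → loss €290.9.
Total loss = €285.6 + €180.6 + €52.6 + €268.1 + €290.9 = €1077.8.

€1077.8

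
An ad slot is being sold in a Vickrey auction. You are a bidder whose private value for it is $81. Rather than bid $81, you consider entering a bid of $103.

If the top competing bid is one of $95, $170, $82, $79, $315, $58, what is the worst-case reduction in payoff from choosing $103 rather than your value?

$14

$95: truthful gives $0, deviation gives −$14 → loss $14.
$170: same outcome either way → loss $0.
$82: truthful gives $0, deviation gives −$1 → loss $1.
$79: same outcome either way → loss $0.
$315: same outcome either way → loss $0.
$58: same outcome either way → loss $0.
Maximum loss: $14.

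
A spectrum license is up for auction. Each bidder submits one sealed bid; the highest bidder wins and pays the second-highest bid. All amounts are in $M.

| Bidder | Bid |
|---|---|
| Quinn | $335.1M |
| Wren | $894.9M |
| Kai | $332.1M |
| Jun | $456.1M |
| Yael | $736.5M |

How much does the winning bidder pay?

Highest bid: Wren at $894.9M, so Wren wins.
Second-highest bid: Yael at $736.5M — that is the price the winner pays.

$736.5M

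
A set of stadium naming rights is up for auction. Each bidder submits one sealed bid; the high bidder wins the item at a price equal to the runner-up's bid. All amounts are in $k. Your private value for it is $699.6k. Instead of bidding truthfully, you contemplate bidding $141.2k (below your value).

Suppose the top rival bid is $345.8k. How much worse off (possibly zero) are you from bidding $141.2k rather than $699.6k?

$353.8k

Bidding your value $699.6k: you win (since $699.6k > $345.8k) and pay $345.8k. Payoff $353.8k.
Bidding $141.2k: you lose. Payoff $0k.
The competing bid $345.8k lies between your shaded bid and your value, so underbidding forfeits an item you could have won at a profitable price.
Loss from deviating = $353.8k − ($0k) = $353.8k.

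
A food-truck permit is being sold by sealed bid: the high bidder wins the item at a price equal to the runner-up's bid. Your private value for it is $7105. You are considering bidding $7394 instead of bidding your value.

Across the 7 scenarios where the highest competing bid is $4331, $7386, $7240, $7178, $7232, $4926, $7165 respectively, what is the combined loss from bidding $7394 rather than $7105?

$676

The deviation costs you only when the competing bid falls strictly between $7105 and $7394; elsewhere both bids give the same outcome.
$4331: outcomes coincide → loss $0.
$7386: truthful payoff $0, deviation payoff −$281 → loss $281.
$7240: truthful payoff $0, deviation payoff −$135 → loss $135.
$7178: truthful payoff $0, deviation payoff −$73 → loss $73.
$7232: truthful payoff $0, deviation payoff −$127 → loss $127.
$4926: outcomes coincide → loss $0.
$7165: truthful payoff $0, deviation payoff −$60 → loss $60.
Total loss = $281 + $135 + $73 + $127 + $60 = $676.
Truthful bidding weakly dominates here: raising your bid can only win items priced above your value, and lowering it can only forfeit items priced below.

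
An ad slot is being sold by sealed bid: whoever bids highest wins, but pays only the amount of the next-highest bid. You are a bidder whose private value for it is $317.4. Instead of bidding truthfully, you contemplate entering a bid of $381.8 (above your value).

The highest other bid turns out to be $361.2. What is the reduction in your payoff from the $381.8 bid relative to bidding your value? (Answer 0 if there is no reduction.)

Bidding your value $317.4: you lose (since $317.4 < $361.2). Payoff $0.
Bidding $381.8: you win and pay $361.2. Payoff $317.4 − $361.2 = −$43.8.
The competing bid $361.2 lies between your value and your inflated bid, so overbidding wins an item priced above your value.
Loss from deviating = $0 − (−$43.8) = $43.8.

$43.8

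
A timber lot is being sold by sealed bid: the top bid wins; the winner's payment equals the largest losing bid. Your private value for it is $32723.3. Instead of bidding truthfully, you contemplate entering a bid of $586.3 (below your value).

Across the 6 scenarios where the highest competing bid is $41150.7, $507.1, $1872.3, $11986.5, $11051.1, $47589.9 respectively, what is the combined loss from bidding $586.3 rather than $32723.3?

$73260

The deviation costs you only when the competing bid falls strictly between $586.3 and $32723.3; elsewhere both bids give the same outcome.
$41150.7: outcomes coincide → loss $0.
$507.1: outcomes coincide → loss $0.
$1872.3: truthful payoff $30851, deviation payoff $0 → loss $30851.
$11986.5: truthful payoff $20736.8, deviation payoff $0 → loss $20736.8.
$11051.1: truthful payoff $21672.2, deviation payoff $0 → loss $21672.2.
$47589.9: outcomes coincide → loss $0.
Total loss = $30851 + $20736.8 + $21672.2 = $73260.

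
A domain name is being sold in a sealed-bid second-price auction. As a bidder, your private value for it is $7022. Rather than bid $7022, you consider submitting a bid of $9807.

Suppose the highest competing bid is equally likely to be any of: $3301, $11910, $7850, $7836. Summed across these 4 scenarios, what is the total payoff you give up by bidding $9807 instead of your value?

$1642

The deviation costs you only when the competing bid falls strictly between $7022 and $9807; elsewhere both bids give the same outcome.
$3301: outcomes coincide → loss $0.
$11910: outcomes coincide → loss $0.
$7850: truthful payoff $0, deviation payoff −$828 → loss $828.
$7836: truthful payoff $0, deviation payoff −$814 → loss $814.
Total loss = $828 + $814 = $1642.
Because the price is fixed by the runner-up's bid, deviating from your value can only change a good outcome into a bad one — never the reverse.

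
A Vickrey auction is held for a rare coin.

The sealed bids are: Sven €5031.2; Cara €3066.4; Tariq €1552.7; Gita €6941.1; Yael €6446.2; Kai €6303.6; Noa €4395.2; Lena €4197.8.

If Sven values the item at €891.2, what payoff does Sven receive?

Highest bid: Gita at €6941.1, so Gita wins.
Second-highest bid: Yael at €6446.2 — that is the price the winner pays.
Sven did not win, so Sven pays nothing and receives nothing: payoff €0.

€0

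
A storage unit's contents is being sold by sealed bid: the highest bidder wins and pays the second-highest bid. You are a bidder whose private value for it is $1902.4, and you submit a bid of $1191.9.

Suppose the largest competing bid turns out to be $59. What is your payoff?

Your bid $1191.9 exceeds the highest competing bid $59, so you win.
In a second-price auction the winner pays the second-highest bid, $59.
Payoff = value − price = $1902.4 − $59 = $1843.4.

$1843.4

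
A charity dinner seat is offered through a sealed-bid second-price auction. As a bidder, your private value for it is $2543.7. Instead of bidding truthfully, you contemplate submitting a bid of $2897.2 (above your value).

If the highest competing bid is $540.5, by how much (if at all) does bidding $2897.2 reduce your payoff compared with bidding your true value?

Bidding your value $2543.7: you win (since $2543.7 > $540.5) and pay $540.5. Payoff $2003.2.
Bidding $2897.2: you win and pay $540.5. Payoff $2543.7 − $540.5 = $2003.2.
Difference = $2003.2 − $2003.2 = $0; both bids lead to the same outcome because the competing bid is below both your value and your alternative bid.

$0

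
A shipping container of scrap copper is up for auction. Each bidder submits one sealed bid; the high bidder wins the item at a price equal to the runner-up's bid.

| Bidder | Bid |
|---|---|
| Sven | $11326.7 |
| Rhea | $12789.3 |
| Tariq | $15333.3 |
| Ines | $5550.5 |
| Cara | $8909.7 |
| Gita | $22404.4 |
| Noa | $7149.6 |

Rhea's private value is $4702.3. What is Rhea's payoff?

$0

Highest bid: Gita at $22404.4, so Gita wins.
Second-highest bid: Tariq at $15333.3 — that is the price the winner pays.
Rhea did not win, so Rhea pays nothing and receives nothing: payoff $0.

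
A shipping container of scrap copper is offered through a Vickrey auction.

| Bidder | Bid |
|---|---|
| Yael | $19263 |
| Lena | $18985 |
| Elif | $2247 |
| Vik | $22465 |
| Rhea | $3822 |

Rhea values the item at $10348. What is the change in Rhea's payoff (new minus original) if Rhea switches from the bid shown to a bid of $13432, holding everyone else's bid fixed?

The highest bid among the other bidders is $22465; Rhea's bid doesn't change that.
Original bid $3822: Rhea is not highest (top rival bid is $22465); payoff $0.
Alternative bid $13432: Rhea is not highest (top rival bid is $22465); payoff $0.
Change in payoff = $0 − ($0) = $0.

$0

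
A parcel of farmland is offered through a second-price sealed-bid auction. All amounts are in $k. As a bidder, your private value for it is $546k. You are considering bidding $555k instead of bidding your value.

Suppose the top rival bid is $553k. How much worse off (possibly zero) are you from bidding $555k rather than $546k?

$7k

Bidding your value $546k: you lose (since $546k < $553k). Payoff $0k.
Bidding $555k: you win and pay $553k. Payoff $546k − $553k = −$7k.
The competing bid $553k lies between your value and your inflated bid, so overbidding wins an item priced above your value.
Loss from deviating = $0k − (−$7k) = $7k.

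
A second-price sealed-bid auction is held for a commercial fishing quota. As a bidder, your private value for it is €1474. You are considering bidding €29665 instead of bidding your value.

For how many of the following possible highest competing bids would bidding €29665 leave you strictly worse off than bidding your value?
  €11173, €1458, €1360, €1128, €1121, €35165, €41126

The deviation hurts exactly when the highest competing bid lies strictly between €1474 and €29665 — overbidding then wins at a price above your value.
€11173: inside the interval → strictly worse (loss €9699).
€1458: below both → same outcome either way.
€1360: below both → same outcome either way.
€1128: below both → same outcome either way.
€1121: below both → same outcome either way.
€35165: above both → same outcome either way.
€41126: above both → same outcome either way.
Count: 1.

1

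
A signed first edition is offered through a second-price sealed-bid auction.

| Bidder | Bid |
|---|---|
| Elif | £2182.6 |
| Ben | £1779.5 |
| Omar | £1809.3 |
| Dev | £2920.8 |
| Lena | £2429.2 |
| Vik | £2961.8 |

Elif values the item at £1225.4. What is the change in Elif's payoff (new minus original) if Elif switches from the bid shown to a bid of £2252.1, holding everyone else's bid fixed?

£0

The highest bid among the other bidders is £2961.8; Elif's bid doesn't change that.
Original bid £2182.6: Elif is not highest (top rival bid is £2961.8); payoff £0.
Alternative bid £2252.1: Elif is not highest (top rival bid is £2961.8); payoff £0.
Change in payoff = £0 − (£0) = £0.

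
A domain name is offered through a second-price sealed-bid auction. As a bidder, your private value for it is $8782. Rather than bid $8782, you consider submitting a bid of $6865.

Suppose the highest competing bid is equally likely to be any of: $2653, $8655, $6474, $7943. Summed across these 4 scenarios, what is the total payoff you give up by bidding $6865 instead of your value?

$966

The deviation costs you only when the competing bid falls strictly between $6865 and $8782; elsewhere both bids give the same outcome.
$2653: outcomes coincide → loss $0.
$8655: truthful payoff $127, deviation payoff $0 → loss $127.
$6474: outcomes coincide → loss $0.
$7943: truthful payoff $839, deviation payoff $0 → loss $839.
Total loss = $127 + $839 = $966.
Truthful bidding weakly dominates here: raising your bid can only win items priced above your value, and lowering it can only forfeit items priced below.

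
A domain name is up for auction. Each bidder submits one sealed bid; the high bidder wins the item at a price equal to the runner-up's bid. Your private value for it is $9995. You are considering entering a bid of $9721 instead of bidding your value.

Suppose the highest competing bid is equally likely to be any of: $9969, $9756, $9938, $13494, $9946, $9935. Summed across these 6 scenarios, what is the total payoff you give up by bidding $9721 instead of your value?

The deviation costs you only when the competing bid falls strictly between $9721 and $9995; elsewhere both bids give the same outcome.
$9969: truthful payoff $26, deviation payoff $0 → loss $26.
$9756: truthful payoff $239, deviation payoff $0 → loss $239.
$9938: truthful payoff $57, deviation payoff $0 → loss $57.
$13494: outcomes coincide → loss $0.
$9946: truthful payoff $49, deviation payoff $0 → loss $49.
$9935: truthful payoff $60, deviation payoff $0 → loss $60.
Total loss = $26 + $239 + $57 + $49 + $60 = $431.

$431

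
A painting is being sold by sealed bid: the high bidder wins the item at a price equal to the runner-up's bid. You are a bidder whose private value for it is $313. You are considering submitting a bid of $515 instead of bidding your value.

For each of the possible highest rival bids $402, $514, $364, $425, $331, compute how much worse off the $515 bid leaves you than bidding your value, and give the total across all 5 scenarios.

$471

The deviation costs you only when the competing bid falls strictly between $313 and $515; elsewhere both bids give the same outcome.
$402: truthful payoff $0, deviation payoff −$89 → loss $89.
$514: truthful payoff $0, deviation payoff −$201 → loss $201.
$364: truthful payoff $0, deviation payoff −$51 → loss $51.
$425: truthful payoff $0, deviation payoff −$112 → loss $112.
$331: truthful payoff $0, deviation payoff −$18 → loss $18.
Total loss = $89 + $201 + $51 + $112 + $18 = $471.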